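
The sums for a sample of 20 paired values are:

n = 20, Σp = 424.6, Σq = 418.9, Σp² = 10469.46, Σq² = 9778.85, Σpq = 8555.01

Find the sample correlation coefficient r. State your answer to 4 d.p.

-0.2797

r = (nΣpq − ΣpΣq) / √[(nΣp² − (Σp)²)(nΣq² − (Σq)²)]
Numerator: 20×8555.01 − 424.6×418.9 = -6764.74
Denominator: √[(209389.2 − 180285.16)(195577 − 175477.21)] = √[29104.04 × 20099.79] = 24186.4651
r = -6764.74 / 24186.4651 ≈ -0.2797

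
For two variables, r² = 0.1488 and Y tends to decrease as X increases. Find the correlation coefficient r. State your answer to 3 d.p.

-0.386

|r| = √0.1488 = 0.386
The association is negative, so r = −0.386.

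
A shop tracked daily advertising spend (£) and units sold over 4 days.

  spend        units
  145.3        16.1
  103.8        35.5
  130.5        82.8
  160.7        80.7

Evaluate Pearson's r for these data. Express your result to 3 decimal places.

n = 4, Σx = 540.3, Σy = 215.1, Σx² = 74741.27, Σy² = 14887.79, Σxy = 29798.12
nΣxy − ΣxΣy = 119192.48 − 116218.53 = 2973.95
nΣx² − (Σx)² = 298965.08 − 291924.09 = 7040.99; nΣy² − (Σy)² = 59551.16 − 46268.01 = 13283.15
r = 2973.95 / √(7040.99 × 13283.15) = 2973.95 / 9670.9113 ≈ 0.308

0.308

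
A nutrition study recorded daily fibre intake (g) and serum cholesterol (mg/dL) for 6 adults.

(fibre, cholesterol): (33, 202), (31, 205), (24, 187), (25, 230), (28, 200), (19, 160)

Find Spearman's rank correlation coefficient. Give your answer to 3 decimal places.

0.600

Rank fibre: 6, 5, 2, 3, 4, 1
Rank cholesterol: 4, 5, 2, 6, 3, 1
d = rank(fibre) − rank(cholesterol): 2, 0, 0, -3, 1, 0; Σd² = 14
ρ = 1 − 6Σd² / [n(n²−1)] = 1 − 6×14 / (6×35) = 1 − 84/210 ≈ 0.600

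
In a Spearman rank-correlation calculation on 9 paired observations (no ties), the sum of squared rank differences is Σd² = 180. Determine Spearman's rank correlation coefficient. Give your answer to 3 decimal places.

ρ = 1 − 6Σd² / [n(n²−1)] = 1 − 6×180 / (9×80)
  = 1 − 1080/720 = 1 − 1.5000 ≈ -0.500

-0.500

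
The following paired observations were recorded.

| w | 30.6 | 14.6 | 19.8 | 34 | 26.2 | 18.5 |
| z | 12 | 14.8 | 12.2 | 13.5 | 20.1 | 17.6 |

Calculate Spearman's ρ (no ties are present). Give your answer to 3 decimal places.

-0.371

Rank w: 5, 1, 3, 6, 4, 2
Rank z: 1, 4, 2, 3, 6, 5
d = rank(w) − rank(z): 4, -3, 1, 3, -2, -3; Σd² = 48
ρ = 1 − 6Σd² / [n(n²−1)] = 1 − 6×48 / (6×35) = 1 − 288/210 ≈ -0.371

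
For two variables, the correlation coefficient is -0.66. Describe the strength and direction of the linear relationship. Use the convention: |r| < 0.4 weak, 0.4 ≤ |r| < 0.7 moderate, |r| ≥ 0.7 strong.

moderate negative

r = -0.66 < 0 so the relationship is negative.
|r| = 0.66, which falls in the moderate range.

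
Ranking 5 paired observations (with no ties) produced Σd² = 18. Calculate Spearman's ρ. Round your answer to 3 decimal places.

0.100

ρ = 1 − 6Σd² / [n(n²−1)] = 1 − 6×18 / (5×24)
  = 1 − 108/120 = 1 − 0.9000 ≈ 0.100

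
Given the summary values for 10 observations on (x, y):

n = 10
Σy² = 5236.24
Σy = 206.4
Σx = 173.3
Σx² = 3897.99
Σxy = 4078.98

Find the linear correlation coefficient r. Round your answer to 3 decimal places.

0.537

r = (nΣxy − ΣxΣy) / √[(nΣx² − (Σx)²)(nΣy² − (Σy)²)]
Numerator: 10×4078.98 − 173.3×206.4 = 5020.68
Denominator: √[(38979.9 − 30032.89)(52362.4 − 42600.96)] = √[8947.01 × 9761.44] = 9345.3572
r = 5020.68 / 9345.3572 ≈ 0.537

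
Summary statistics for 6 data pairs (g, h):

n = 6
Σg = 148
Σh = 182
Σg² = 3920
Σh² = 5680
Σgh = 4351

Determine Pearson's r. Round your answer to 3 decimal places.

r = (nΣgh − ΣgΣh) / √[(nΣg² − (Σg)²)(nΣh² − (Σh)²)]
Numerator: 6×4351 − 148×182 = -830
Denominator: √[(23520 − 21904)(34080 − 33124)] = √[1616 × 956] = 1242.9385
r = -830 / 1242.9385 ≈ -0.668

-0.668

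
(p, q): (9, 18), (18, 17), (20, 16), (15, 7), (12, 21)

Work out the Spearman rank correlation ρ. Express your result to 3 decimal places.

-0.600

Rank p: 1, 4, 5, 3, 2
Rank q: 4, 3, 2, 1, 5
d = rank(p) − rank(q): -3, 1, 3, 2, -3; Σd² = 32
ρ = 1 − 6Σd² / [n(n²−1)] = 1 − 6×32 / (5×24) = 1 − 192/120 ≈ -0.600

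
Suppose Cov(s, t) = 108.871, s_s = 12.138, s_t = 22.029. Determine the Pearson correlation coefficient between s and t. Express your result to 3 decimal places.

0.407

r = Cov(s,t) / (s_s · s_t) = 108.871 / (12.138 × 22.029)
  = 108.871 / 267.3880 ≈ 0.407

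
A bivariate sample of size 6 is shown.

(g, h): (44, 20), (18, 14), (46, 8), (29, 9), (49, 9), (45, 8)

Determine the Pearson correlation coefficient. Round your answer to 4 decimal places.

n = 6, Σg = 231, Σh = 68, Σg² = 9643, Σh² = 886, Σgh = 2562
nΣgh − ΣgΣh = 15372 − 15708 = -336
nΣg² − (Σg)² = 57858 − 53361 = 4497; nΣh² − (Σh)² = 5316 − 4624 = 692
r = -336 / √(4497 × 692) = -336 / 1764.0646 ≈ -0.1905

-0.1905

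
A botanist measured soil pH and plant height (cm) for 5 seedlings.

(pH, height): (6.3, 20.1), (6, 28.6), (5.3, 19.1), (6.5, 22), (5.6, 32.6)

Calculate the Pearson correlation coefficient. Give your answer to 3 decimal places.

n = 5, Σx = 29.7, Σy = 122.4, Σx² = 177.39, Σy² = 3133.54, Σxy = 725.02
nΣxy − ΣxΣy = 3625.1 − 3635.28 = -10.18
nΣx² − (Σx)² = 886.95 − 882.09 = 4.86; nΣy² − (Σy)² = 15667.7 − 14981.76 = 685.94
r = -10.18 / √(4.86 × 685.94) = -10.18 / 57.7379 ≈ -0.176

-0.176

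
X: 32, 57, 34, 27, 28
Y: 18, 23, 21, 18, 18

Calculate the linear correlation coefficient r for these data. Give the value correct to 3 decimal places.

n = 5, ΣX = 178, ΣY = 98, ΣX² = 6942, ΣY² = 1942, ΣXY = 3591
nΣXY − ΣXΣY = 17955 − 17444 = 511
nΣX² − (ΣX)² = 34710 − 31684 = 3026; nΣY² − (ΣY)² = 9710 − 9604 = 106
r = 511 / √(3026 × 106) = 511 / 566.3532 ≈ 0.902

0.902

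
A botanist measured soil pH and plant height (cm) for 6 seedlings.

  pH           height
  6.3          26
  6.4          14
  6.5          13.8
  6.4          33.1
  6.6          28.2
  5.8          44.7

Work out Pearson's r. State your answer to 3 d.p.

n = 6, Σx = 38, Σy = 159.8, Σx² = 241.06, Σy² = 4951.38, Σxy = 1000.32
nΣxy − ΣxΣy = 6001.92 − 6072.4 = -70.48
nΣx² − (Σx)² = 1446.36 − 1444 = 2.36; nΣy² − (Σy)² = 29708.28 − 25536.04 = 4172.24
r = -70.48 / √(2.36 × 4172.24) = -70.48 / 99.2295 ≈ -0.710

-0.710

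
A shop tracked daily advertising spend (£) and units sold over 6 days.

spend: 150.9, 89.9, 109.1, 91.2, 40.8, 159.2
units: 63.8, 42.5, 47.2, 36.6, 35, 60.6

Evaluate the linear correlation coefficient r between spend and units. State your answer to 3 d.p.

n = 6, Σx = 641.1, Σy = 285.7, Σx² = 78082.35, Σy² = 14341.45, Σxy = 33011.13
nΣxy − ΣxΣy = 198066.78 − 183162.27 = 14904.51
nΣx² − (Σx)² = 468494.1 − 411009.21 = 57484.89; nΣy² − (Σy)² = 86048.7 − 81624.49 = 4424.21
r = 14904.51 / √(57484.89 × 4424.21) = 14904.51 / 15947.5774 ≈ 0.935

0.935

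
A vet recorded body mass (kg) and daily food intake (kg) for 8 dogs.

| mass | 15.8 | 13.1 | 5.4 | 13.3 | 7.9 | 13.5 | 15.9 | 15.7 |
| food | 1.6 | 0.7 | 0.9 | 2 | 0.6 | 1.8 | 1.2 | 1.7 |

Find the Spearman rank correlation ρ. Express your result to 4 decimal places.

Rank mass: 7, 3, 1, 4, 2, 5, 8, 6
Rank food: 5, 2, 3, 8, 1, 7, 4, 6
d = rank(mass) − rank(food): 2, 1, -2, -4, 1, -2, 4, 0; Σd² = 46
ρ = 1 − 6Σd² / [n(n²−1)] = 1 − 6×46 / (8×63) = 1 − 276/504 ≈ 0.4524

0.4524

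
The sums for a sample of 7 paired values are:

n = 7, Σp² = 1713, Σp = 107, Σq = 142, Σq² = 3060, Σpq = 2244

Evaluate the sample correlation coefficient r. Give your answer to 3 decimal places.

0.623

r = (nΣpq − ΣpΣq) / √[(nΣp² − (Σp)²)(nΣq² − (Σq)²)]
Numerator: 7×2244 − 107×142 = 514
Denominator: √[(11991 − 11449)(21420 − 20164)] = √[542 × 1256] = 825.0770
r = 514 / 825.0770 ≈ 0.623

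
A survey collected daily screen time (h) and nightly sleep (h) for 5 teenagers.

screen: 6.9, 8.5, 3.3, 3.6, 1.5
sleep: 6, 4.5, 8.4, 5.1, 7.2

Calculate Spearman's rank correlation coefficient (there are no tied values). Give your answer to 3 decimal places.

Rank screen: 4, 5, 2, 3, 1
Rank sleep: 3, 1, 5, 2, 4
d = rank(screen) − rank(sleep): 1, 4, -3, 1, -3; Σd² = 36
ρ = 1 − 6Σd² / [n(n²−1)] = 1 − 6×36 / (5×24) = 1 − 216/120 ≈ -0.800

-0.800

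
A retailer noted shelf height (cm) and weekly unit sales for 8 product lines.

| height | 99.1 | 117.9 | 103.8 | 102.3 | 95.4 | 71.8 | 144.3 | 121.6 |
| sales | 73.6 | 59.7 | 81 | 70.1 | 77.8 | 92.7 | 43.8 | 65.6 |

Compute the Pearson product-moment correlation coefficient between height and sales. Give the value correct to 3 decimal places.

-0.957

n = 8, Σx = 856.2, Σy = 564.3, Σx² = 94826.4, Σy² = 41323.99, Σxy = 58286.7
nΣxy − ΣxΣy = 466293.6 − 483153.66 = -16860.06
nΣx² − (Σx)² = 758611.2 − 733078.44 = 25532.76; nΣy² − (Σy)² = 330591.92 − 318434.49 = 12157.43
r = -16860.06 / √(25532.76 × 12157.43) = -16860.06 / 17618.5341 ≈ -0.957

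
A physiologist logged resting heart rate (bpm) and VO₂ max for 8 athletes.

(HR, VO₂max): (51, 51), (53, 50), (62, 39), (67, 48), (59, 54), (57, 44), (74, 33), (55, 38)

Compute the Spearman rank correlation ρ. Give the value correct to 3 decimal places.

Rank HR: 1, 2, 6, 7, 5, 4, 8, 3
Rank VO₂max: 7, 6, 3, 5, 8, 4, 1, 2
d = rank(HR) − rank(VO₂max): -6, -4, 3, 2, -3, 0, 7, 1; Σd² = 124
ρ = 1 − 6Σd² / [n(n²−1)] = 1 − 6×124 / (8×63) = 1 − 744/504 ≈ -0.476

-0.476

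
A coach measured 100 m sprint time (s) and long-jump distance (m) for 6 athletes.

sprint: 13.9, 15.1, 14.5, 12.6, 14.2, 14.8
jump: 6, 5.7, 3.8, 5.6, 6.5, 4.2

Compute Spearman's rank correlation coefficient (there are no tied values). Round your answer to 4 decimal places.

Rank sprint: 2, 6, 4, 1, 3, 5
Rank jump: 5, 4, 1, 3, 6, 2
d = rank(sprint) − rank(jump): -3, 2, 3, -2, -3, 3; Σd² = 44
ρ = 1 − 6Σd² / [n(n²−1)] = 1 − 6×44 / (6×35) = 1 − 264/210 ≈ -0.2571

-0.2571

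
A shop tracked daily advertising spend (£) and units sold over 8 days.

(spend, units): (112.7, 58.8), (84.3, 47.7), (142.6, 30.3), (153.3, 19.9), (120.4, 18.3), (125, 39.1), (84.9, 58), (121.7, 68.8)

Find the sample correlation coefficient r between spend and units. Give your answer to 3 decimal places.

-0.577

n = 8, Σx = 944.9, Σy = 340.9, Σx² = 115783.49, Σy² = 17007.97, Σxy = 38407.3
nΣxy − ΣxΣy = 307258.4 − 322116.41 = -14858.01
nΣx² − (Σx)² = 926267.92 − 892836.01 = 33431.91; nΣy² − (Σy)² = 136063.76 − 116212.81 = 19850.95
r = -14858.01 / √(33431.91 × 19850.95) = -14858.01 / 25761.5057 ≈ -0.577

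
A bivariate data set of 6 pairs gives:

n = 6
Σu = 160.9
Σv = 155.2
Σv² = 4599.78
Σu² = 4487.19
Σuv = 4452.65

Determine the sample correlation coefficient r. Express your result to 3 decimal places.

0.915

r = (nΣuv − ΣuΣv) / √[(nΣu² − (Σu)²)(nΣv² − (Σv)²)]
Numerator: 6×4452.65 − 160.9×155.2 = 1744.22
Denominator: √[(26923.14 − 25888.81)(27598.68 − 24087.04)] = √[1034.33 × 3511.64] = 1905.8317
r = 1744.22 / 1905.8317 ≈ 0.915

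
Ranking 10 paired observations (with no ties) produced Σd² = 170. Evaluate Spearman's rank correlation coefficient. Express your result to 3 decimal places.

-0.030

ρ = 1 − 6Σd² / [n(n²−1)] = 1 − 6×170 / (10×99)
  = 1 − 1020/990 = 1 − 1.0303 ≈ -0.030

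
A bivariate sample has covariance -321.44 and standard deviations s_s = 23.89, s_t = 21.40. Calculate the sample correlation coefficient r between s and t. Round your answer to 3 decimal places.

-0.629

r = Cov(s,t) / (s_s · s_t) = -321.44 / (23.89 × 21.40)
  = -321.44 / 511.2460 ≈ -0.629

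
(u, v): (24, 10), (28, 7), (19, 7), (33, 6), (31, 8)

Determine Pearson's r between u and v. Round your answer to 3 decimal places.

-0.323

n = 5, Σu = 135, Σv = 38, Σu² = 3771, Σv² = 298, Σuv = 1015
nΣuv − ΣuΣv = 5075 − 5130 = -55
nΣu² − (Σu)² = 18855 − 18225 = 630; nΣv² − (Σv)² = 1490 − 1444 = 46
r = -55 / √(630 × 46) = -55 / 170.2351 ≈ -0.323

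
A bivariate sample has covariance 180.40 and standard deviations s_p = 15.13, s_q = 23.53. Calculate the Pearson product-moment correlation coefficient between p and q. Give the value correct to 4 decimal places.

r = Cov(p,q) / (s_p · s_q) = 180.40 / (15.13 × 23.53)
  = 180.40 / 356.0089 ≈ 0.5067

0.5067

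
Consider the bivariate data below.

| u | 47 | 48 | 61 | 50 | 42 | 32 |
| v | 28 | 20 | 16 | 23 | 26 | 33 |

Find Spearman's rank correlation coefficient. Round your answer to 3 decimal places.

-0.886

Rank u: 3, 4, 6, 5, 2, 1
Rank v: 5, 2, 1, 3, 4, 6
d = rank(u) − rank(v): -2, 2, 5, 2, -2, -5; Σd² = 66
ρ = 1 − 6Σd² / [n(n²−1)] = 1 − 6×66 / (6×35) = 1 − 396/210 ≈ -0.886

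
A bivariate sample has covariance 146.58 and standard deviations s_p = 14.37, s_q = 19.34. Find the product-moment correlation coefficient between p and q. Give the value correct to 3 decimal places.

r = Cov(p,q) / (s_p · s_q) = 146.58 / (14.37 × 19.34)
  = 146.58 / 277.9158 ≈ 0.527

0.527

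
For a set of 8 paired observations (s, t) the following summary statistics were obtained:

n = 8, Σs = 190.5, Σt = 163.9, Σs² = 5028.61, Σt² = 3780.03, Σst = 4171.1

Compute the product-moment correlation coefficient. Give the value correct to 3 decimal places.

0.588

r = (nΣst − ΣsΣt) / √[(nΣs² − (Σs)²)(nΣt² − (Σt)²)]
Numerator: 8×4171.1 − 190.5×163.9 = 2145.85
Denominator: √[(40228.88 − 36290.25)(30240.24 − 26863.21)] = √[3938.63 × 3377.03] = 3647.0360
r = 2145.85 / 3647.0360 ≈ 0.588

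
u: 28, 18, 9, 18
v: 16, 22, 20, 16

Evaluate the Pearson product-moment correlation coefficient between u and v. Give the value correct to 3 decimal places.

n = 4, Σu = 73, Σv = 74, Σu² = 1513, Σv² = 1396, Σuv = 1312
nΣuv − ΣuΣv = 5248 − 5402 = -154
nΣu² − (Σu)² = 6052 − 5329 = 723; nΣv² − (Σv)² = 5584 − 5476 = 108
r = -154 / √(723 × 108) = -154 / 279.4351 ≈ -0.551

-0.551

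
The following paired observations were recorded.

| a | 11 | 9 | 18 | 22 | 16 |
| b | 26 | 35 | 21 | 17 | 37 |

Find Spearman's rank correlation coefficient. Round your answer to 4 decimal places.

-0.7000

Rank a: 2, 1, 4, 5, 3
Rank b: 3, 4, 2, 1, 5
d = rank(a) − rank(b): -1, -3, 2, 4, -2; Σd² = 34
ρ = 1 − 6Σd² / [n(n²−1)] = 1 − 6×34 / (5×24) = 1 − 204/120 ≈ -0.7000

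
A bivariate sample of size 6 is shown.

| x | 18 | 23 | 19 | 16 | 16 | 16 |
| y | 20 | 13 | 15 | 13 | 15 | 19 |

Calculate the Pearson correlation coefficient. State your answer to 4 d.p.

n = 6, Σx = 108, Σy = 95, Σx² = 1982, Σy² = 1549, Σxy = 1696
nΣxy − ΣxΣy = 10176 − 10260 = -84
nΣx² − (Σx)² = 11892 − 11664 = 228; nΣy² − (Σy)² = 9294 − 9025 = 269
r = -84 / √(228 × 269) = -84 / 247.6530 ≈ -0.3392

-0.3392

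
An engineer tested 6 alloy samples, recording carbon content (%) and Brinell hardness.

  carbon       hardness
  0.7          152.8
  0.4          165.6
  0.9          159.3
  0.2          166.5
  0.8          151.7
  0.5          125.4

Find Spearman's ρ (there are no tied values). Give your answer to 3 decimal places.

-0.486

Rank carbon: 4, 2, 6, 1, 5, 3
Rank hardness: 3, 5, 4, 6, 2, 1
d = rank(carbon) − rank(hardness): 1, -3, 2, -5, 3, 2; Σd² = 52
ρ = 1 − 6Σd² / [n(n²−1)] = 1 − 6×52 / (6×35) = 1 − 312/210 ≈ -0.486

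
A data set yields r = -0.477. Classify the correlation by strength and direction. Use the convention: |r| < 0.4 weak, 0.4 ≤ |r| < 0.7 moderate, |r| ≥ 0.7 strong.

moderate negative

r = -0.477 < 0 so the relationship is negative.
|r| = 0.477, which falls in the moderate range.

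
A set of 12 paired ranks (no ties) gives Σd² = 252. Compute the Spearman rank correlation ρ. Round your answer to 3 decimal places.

ρ = 1 − 6Σd² / [n(n²−1)] = 1 − 6×252 / (12×143)
  = 1 − 1512/1716 = 1 − 0.8811 ≈ 0.119

0.119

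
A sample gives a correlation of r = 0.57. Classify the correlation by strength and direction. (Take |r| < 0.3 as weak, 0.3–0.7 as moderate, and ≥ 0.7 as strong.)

r = 0.57 > 0 so the relationship is positive.
|r| = 0.57, which falls in the moderate range.

moderate positive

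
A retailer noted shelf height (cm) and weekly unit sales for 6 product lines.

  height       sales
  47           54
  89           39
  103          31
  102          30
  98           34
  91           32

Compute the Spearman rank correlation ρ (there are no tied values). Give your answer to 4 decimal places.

Rank height: 1, 2, 6, 5, 4, 3
Rank sales: 6, 5, 2, 1, 4, 3
d = rank(height) − rank(sales): -5, -3, 4, 4, 0, 0; Σd² = 66
ρ = 1 − 6Σd² / [n(n²−1)] = 1 − 6×66 / (6×35) = 1 − 396/210 ≈ -0.8857

-0.8857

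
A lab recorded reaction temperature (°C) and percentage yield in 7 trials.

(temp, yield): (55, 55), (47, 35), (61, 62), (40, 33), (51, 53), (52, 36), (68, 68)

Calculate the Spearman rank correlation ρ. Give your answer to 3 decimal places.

Rank temp: 5, 2, 6, 1, 3, 4, 7
Rank yield: 5, 2, 6, 1, 4, 3, 7
d = rank(temp) − rank(yield): 0, 0, 0, 0, -1, 1, 0; Σd² = 2
ρ = 1 − 6Σd² / [n(n²−1)] = 1 − 6×2 / (7×48) = 1 − 12/336 ≈ 0.964

0.964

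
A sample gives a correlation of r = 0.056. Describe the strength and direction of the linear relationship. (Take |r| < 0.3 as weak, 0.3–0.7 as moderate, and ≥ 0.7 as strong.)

r = 0.056 > 0 so the relationship is positive.
|r| = 0.056, which falls in the weak range.

weak positive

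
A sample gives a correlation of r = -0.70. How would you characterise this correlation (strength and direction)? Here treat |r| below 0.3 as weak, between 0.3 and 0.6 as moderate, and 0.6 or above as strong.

strong negative

r = -0.70 < 0 so the relationship is negative.
|r| = 0.70, which falls in the strong range.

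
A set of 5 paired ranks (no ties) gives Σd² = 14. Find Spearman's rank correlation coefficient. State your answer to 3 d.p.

0.300

ρ = 1 − 6Σd² / [n(n²−1)] = 1 − 6×14 / (5×24)
  = 1 − 84/120 = 1 − 0.7000 ≈ 0.300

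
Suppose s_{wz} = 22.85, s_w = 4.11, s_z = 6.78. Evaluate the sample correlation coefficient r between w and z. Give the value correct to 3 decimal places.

r = Cov(w,z) / (s_w · s_z) = 22.85 / (4.11 × 6.78)
  = 22.85 / 27.8658 ≈ 0.820

0.820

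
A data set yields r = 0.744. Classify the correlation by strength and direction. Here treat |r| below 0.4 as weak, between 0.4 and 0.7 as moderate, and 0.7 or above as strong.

r = 0.744 > 0 so the relationship is positive.
|r| = 0.744, which falls in the strong range.

strong positive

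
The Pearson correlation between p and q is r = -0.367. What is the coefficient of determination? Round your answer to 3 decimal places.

r² = (-0.367)² = 0.135

0.135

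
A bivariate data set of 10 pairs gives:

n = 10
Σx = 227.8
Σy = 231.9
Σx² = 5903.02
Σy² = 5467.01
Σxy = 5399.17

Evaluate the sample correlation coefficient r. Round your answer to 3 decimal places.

0.462

r = (nΣxy − ΣxΣy) / √[(nΣx² − (Σx)²)(nΣy² − (Σy)²)]
Numerator: 10×5399.17 − 227.8×231.9 = 1164.88
Denominator: √[(59030.2 − 51892.84)(54670.1 − 53777.61)] = √[7137.36 × 892.49] = 2523.8903
r = 1164.88 / 2523.8903 ≈ 0.462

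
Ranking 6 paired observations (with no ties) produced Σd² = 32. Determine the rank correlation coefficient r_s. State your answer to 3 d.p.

0.086

ρ = 1 − 6Σd² / [n(n²−1)] = 1 − 6×32 / (6×35)
  = 1 − 192/210 = 1 − 0.9143 ≈ 0.086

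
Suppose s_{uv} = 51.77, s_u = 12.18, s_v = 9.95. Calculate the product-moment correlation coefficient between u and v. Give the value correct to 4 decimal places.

0.4272

r = Cov(u,v) / (s_u · s_v) = 51.77 / (12.18 × 9.95)
  = 51.77 / 121.1910 ≈ 0.4272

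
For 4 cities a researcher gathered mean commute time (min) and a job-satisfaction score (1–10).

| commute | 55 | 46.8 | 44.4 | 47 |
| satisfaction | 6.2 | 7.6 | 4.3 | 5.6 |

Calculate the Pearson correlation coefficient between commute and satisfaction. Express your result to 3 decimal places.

n = 4, Σx = 193.2, Σy = 23.7, Σx² = 9395.6, Σy² = 146.05, Σxy = 1150.8
nΣxy − ΣxΣy = 4603.2 − 4578.84 = 24.36
nΣx² − (Σx)² = 37582.4 − 37326.24 = 256.16; nΣy² − (Σy)² = 584.2 − 561.69 = 22.51
r = 24.36 / √(256.16 × 22.51) = 24.36 / 75.9352 ≈ 0.321

0.321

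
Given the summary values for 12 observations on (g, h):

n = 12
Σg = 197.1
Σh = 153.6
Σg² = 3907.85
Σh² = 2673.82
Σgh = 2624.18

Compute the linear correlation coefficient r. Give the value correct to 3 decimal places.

0.147

r = (nΣgh − ΣgΣh) / √[(nΣg² − (Σg)²)(nΣh² − (Σh)²)]
Numerator: 12×2624.18 − 197.1×153.6 = 1215.6
Denominator: √[(46894.2 − 38848.41)(32085.84 − 23592.96)] = √[8045.79 × 8492.88] = 8266.3129
r = 1215.6 / 8266.3129 ≈ 0.147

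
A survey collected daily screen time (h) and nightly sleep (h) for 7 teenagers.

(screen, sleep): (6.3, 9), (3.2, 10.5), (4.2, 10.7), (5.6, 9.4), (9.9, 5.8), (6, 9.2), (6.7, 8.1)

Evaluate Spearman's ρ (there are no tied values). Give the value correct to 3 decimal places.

-0.964

Rank screen: 5, 1, 2, 3, 7, 4, 6
Rank sleep: 3, 6, 7, 5, 1, 4, 2
d = rank(screen) − rank(sleep): 2, -5, -5, -2, 6, 0, 4; Σd² = 110
ρ = 1 − 6Σd² / [n(n²−1)] = 1 − 6×110 / (7×48) = 1 − 660/336 ≈ -0.964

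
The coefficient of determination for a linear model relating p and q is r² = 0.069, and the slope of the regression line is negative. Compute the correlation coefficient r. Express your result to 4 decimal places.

-0.2627

|r| = √0.069 = 0.2627
The association is negative, so r = −0.2627.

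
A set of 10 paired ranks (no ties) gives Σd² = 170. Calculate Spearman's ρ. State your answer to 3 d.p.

ρ = 1 − 6Σd² / [n(n²−1)] = 1 − 6×170 / (10×99)
  = 1 − 1020/990 = 1 − 1.0303 ≈ -0.030

-0.030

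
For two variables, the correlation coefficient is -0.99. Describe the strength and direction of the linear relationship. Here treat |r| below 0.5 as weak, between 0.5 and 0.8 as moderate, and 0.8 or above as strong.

strong negative

r = -0.99 < 0 so the relationship is negative.
|r| = 0.99, which falls in the strong range.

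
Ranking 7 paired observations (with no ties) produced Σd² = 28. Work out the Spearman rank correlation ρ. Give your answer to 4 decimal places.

ρ = 1 − 6Σd² / [n(n²−1)] = 1 − 6×28 / (7×48)
  = 1 − 168/336 = 1 − 0.50000 ≈ 0.5000

0.5000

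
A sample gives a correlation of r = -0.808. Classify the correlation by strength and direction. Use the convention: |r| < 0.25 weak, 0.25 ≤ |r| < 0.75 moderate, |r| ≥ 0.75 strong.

r = -0.808 < 0 so the relationship is negative.
|r| = 0.808, which falls in the strong range.

strong negative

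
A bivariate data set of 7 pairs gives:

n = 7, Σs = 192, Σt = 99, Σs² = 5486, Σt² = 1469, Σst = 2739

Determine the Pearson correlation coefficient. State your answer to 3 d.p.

0.192

r = (nΣst − ΣsΣt) / √[(nΣs² − (Σs)²)(nΣt² − (Σt)²)]
Numerator: 7×2739 − 192×99 = 165
Denominator: √[(38402 − 36864)(10283 − 9801)] = √[1538 × 482] = 860.9971
r = 165 / 860.9971 ≈ 0.192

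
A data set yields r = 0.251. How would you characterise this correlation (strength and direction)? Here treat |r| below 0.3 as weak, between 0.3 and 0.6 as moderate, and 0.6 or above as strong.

r = 0.251 > 0 so the relationship is positive.
|r| = 0.251, which falls in the weak range.

weak positive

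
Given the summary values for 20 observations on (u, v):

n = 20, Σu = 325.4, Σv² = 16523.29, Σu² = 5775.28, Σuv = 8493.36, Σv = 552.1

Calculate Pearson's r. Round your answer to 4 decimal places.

-0.6230

r = (nΣuv − ΣuΣv) / √[(nΣu² − (Σu)²)(nΣv² − (Σv)²)]
Numerator: 20×8493.36 − 325.4×552.1 = -9786.14
Denominator: √[(115505.6 − 105885.16)(330465.8 − 304814.41)] = √[9620.44 × 25651.39] = 15709.1584
r = -9786.14 / 15709.1584 ≈ -0.6230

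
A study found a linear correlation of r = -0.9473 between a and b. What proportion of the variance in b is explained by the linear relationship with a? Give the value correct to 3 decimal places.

r² = (-0.9473)² = 0.897

0.897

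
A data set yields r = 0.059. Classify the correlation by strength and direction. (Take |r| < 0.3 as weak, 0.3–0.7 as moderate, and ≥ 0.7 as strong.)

weak positive

r = 0.059 > 0 so the relationship is positive.
|r| = 0.059, which falls in the weak range.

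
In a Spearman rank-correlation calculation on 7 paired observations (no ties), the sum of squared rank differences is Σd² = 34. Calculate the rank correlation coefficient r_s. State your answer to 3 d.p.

0.393

ρ = 1 − 6Σd² / [n(n²−1)] = 1 − 6×34 / (7×48)
  = 1 − 204/336 = 1 − 0.6071 ≈ 0.393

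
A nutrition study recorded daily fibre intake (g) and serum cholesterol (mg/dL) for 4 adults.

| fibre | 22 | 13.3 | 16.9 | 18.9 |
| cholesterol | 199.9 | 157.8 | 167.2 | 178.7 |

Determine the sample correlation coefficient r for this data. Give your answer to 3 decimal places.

0.973

n = 4, Σx = 71.1, Σy = 703.6, Σx² = 1303.71, Σy² = 124750.38, Σxy = 12699.65
nΣxy − ΣxΣy = 50798.6 − 50025.96 = 772.64
nΣx² − (Σx)² = 5214.84 − 5055.21 = 159.63; nΣy² − (Σy)² = 499001.52 − 495052.96 = 3948.56
r = 772.64 / √(159.63 × 3948.56) = 772.64 / 793.9198 ≈ 0.973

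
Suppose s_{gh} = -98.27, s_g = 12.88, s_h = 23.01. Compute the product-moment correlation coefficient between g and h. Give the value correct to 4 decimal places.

-0.3316

r = Cov(g,h) / (s_g · s_h) = -98.27 / (12.88 × 23.01)
  = -98.27 / 296.3688 ≈ -0.3316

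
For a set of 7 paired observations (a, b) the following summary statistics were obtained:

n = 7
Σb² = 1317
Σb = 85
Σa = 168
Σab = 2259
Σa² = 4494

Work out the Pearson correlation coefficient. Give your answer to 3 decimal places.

r = (nΣab − ΣaΣb) / √[(nΣa² − (Σa)²)(nΣb² − (Σb)²)]
Numerator: 7×2259 − 168×85 = 1533
Denominator: √[(31458 − 28224)(9219 − 7225)] = √[3234 × 1994] = 2539.4086
r = 1533 / 2539.4086 ≈ 0.604

0.604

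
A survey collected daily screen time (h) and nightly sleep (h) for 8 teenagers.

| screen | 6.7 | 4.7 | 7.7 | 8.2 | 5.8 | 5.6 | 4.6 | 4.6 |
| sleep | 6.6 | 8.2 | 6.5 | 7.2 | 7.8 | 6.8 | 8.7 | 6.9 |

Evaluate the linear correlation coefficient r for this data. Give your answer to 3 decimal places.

n = 8, Σx = 47.9, Σy = 58.7, Σx² = 300.83, Σy² = 435.27, Σxy = 346.93
nΣxy − ΣxΣy = 2775.44 − 2811.73 = -36.29
nΣx² − (Σx)² = 2406.64 − 2294.41 = 112.23; nΣy² − (Σy)² = 3482.16 − 3445.69 = 36.47
r = -36.29 / √(112.23 × 36.47) = -36.29 / 63.9768 ≈ -0.567

-0.567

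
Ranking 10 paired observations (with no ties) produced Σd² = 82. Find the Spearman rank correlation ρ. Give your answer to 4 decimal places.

ρ = 1 − 6Σd² / [n(n²−1)] = 1 − 6×82 / (10×99)
  = 1 − 492/990 = 1 − 0.49697 ≈ 0.5030

0.5030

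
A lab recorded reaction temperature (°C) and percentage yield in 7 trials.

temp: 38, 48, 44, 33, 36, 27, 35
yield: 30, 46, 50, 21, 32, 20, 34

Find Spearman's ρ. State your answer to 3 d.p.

Rank temp: 5, 7, 6, 2, 4, 1, 3
Rank yield: 3, 6, 7, 2, 4, 1, 5
d = rank(temp) − rank(yield): 2, 1, -1, 0, 0, 0, -2; Σd² = 10
ρ = 1 − 6Σd² / [n(n²−1)] = 1 − 6×10 / (7×48) = 1 − 60/336 ≈ 0.821

0.821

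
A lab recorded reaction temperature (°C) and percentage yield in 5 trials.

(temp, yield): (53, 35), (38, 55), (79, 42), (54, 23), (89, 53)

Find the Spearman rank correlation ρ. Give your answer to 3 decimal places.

-0.100

Rank temp: 2, 1, 4, 3, 5
Rank yield: 2, 5, 3, 1, 4
d = rank(temp) − rank(yield): 0, -4, 1, 2, 1; Σd² = 22
ρ = 1 − 6Σd² / [n(n²−1)] = 1 − 6×22 / (5×24) = 1 − 132/120 ≈ -0.100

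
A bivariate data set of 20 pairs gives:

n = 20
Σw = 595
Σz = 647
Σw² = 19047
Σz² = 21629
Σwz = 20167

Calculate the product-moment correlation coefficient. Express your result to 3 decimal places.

r = (nΣwz − ΣwΣz) / √[(nΣw² − (Σw)²)(nΣz² − (Σz)²)]
Numerator: 20×20167 − 595×647 = 18375
Denominator: √[(380940 − 354025)(432580 − 418609)] = √[26915 × 13971] = 19391.4792
r = 18375 / 19391.4792 ≈ 0.948

0.948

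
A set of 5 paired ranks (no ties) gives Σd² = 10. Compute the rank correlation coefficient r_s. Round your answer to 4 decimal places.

0.5000

ρ = 1 − 6Σd² / [n(n²−1)] = 1 − 6×10 / (5×24)
  = 1 − 60/120 = 1 − 0.50000 ≈ 0.5000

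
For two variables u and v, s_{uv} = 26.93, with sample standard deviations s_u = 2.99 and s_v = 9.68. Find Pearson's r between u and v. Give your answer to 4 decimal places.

r = Cov(u,v) / (s_u · s_v) = 26.93 / (2.99 × 9.68)
  = 26.93 / 28.9432 ≈ 0.9304

0.9304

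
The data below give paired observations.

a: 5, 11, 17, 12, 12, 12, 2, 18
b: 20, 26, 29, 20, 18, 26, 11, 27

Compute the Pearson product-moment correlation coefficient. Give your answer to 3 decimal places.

0.820

n = 8, Σa = 89, Σb = 177, Σa² = 1195, Σb² = 4167, Σab = 2155
nΣab − ΣaΣb = 17240 − 15753 = 1487
nΣa² − (Σa)² = 9560 − 7921 = 1639; nΣb² − (Σb)² = 33336 − 31329 = 2007
r = 1487 / √(1639 × 2007) = 1487 / 1813.6904 ≈ 0.820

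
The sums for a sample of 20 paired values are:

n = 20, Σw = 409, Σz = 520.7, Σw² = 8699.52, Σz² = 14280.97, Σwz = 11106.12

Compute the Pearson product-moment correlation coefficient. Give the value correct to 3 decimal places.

0.929

r = (nΣwz − ΣwΣz) / √[(nΣw² − (Σw)²)(nΣz² − (Σz)²)]
Numerator: 20×11106.12 − 409×520.7 = 9156.1
Denominator: √[(173990.4 − 167281)(285619.4 − 271128.49)] = √[6709.4 × 14490.91] = 9860.2896
r = 9156.1 / 9860.2896 ≈ 0.929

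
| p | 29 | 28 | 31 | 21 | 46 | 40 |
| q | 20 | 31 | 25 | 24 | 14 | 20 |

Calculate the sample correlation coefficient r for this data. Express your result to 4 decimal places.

n = 6, Σp = 195, Σq = 134, Σp² = 6743, Σq² = 3158, Σpq = 4171
nΣpq − ΣpΣq = 25026 − 26130 = -1104
nΣp² − (Σp)² = 40458 − 38025 = 2433; nΣq² − (Σq)² = 18948 − 17956 = 992
r = -1104 / √(2433 × 992) = -1104 / 1553.5559 ≈ -0.7106

-0.7106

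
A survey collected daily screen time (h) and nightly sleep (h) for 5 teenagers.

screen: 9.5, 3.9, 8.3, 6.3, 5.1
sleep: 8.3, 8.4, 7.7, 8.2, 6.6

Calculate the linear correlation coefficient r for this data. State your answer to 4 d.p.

0.1964

n = 5, Σx = 33.1, Σy = 39.2, Σx² = 240.05, Σy² = 309.54, Σxy = 260.84
nΣxy − ΣxΣy = 1304.2 − 1297.52 = 6.68
nΣx² − (Σx)² = 1200.25 − 1095.61 = 104.64; nΣy² − (Σy)² = 1547.7 − 1536.64 = 11.06
r = 6.68 / √(104.64 × 11.06) = 6.68 / 34.0194 ≈ 0.1964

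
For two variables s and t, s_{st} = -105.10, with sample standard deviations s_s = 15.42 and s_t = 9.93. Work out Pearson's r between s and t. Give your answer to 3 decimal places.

r = Cov(s,t) / (s_s · s_t) = -105.10 / (15.42 × 9.93)
  = -105.10 / 153.1206 ≈ -0.686

-0.686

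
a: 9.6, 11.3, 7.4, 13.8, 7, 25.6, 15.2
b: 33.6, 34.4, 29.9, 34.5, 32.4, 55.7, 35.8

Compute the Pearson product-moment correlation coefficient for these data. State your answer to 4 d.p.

n = 7, Σa = 89.9, Σb = 256.3, Σa² = 1400.45, Σb² = 9830.47, Σab = 3605.52
nΣab − ΣaΣb = 25238.64 − 23041.37 = 2197.27
nΣa² − (Σa)² = 9803.15 − 8082.01 = 1721.14; nΣb² − (Σb)² = 68813.29 − 65689.69 = 3123.6
r = 2197.27 / √(1721.14 × 3123.6) = 2197.27 / 2318.6533 ≈ 0.9476

0.9476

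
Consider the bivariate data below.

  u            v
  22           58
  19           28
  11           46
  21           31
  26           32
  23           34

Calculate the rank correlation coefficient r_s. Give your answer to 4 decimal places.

0.0857

Rank u: 4, 2, 1, 3, 6, 5
Rank v: 6, 1, 5, 2, 3, 4
d = rank(u) − rank(v): -2, 1, -4, 1, 3, 1; Σd² = 32
ρ = 1 − 6Σd² / [n(n²−1)] = 1 − 6×32 / (6×35) = 1 − 192/210 ≈ 0.0857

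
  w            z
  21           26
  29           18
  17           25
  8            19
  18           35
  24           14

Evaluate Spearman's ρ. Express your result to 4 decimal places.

-0.4286

Rank w: 4, 6, 2, 1, 3, 5
Rank z: 5, 2, 4, 3, 6, 1
d = rank(w) − rank(z): -1, 4, -2, -2, -3, 4; Σd² = 50
ρ = 1 − 6Σd² / [n(n²−1)] = 1 − 6×50 / (6×35) = 1 − 300/210 ≈ -0.4286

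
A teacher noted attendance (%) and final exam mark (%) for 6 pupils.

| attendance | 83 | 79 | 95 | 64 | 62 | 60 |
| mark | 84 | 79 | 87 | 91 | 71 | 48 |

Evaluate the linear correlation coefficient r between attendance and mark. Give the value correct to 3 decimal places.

n = 6, Σx = 443, Σy = 460, Σx² = 33695, Σy² = 36492, Σxy = 34584
nΣxy − ΣxΣy = 207504 − 203780 = 3724
nΣx² − (Σx)² = 202170 − 196249 = 5921; nΣy² − (Σy)² = 218952 − 211600 = 7352
r = 3724 / √(5921 × 7352) = 3724 / 6597.8172 ≈ 0.564

0.564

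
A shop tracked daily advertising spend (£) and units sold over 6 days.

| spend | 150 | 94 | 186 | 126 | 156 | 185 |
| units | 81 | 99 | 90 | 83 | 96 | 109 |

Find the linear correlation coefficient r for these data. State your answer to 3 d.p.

n = 6, Σx = 897, Σy = 558, Σx² = 140369, Σy² = 52448, Σxy = 83795
nΣxy − ΣxΣy = 502770 − 500526 = 2244
nΣx² − (Σx)² = 842214 − 804609 = 37605; nΣy² − (Σy)² = 314688 − 311364 = 3324
r = 2244 / √(37605 × 3324) = 2244 / 11180.2961 ≈ 0.201

0.201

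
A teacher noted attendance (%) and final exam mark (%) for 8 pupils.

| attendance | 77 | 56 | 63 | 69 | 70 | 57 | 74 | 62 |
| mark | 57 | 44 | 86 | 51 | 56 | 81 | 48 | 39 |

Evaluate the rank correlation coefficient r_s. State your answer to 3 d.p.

Rank attendance: 8, 1, 4, 5, 6, 2, 7, 3
Rank mark: 6, 2, 8, 4, 5, 7, 3, 1
d = rank(attendance) − rank(mark): 2, -1, -4, 1, 1, -5, 4, 2; Σd² = 68
ρ = 1 − 6Σd² / [n(n²−1)] = 1 − 6×68 / (8×63) = 1 − 408/504 ≈ 0.190

0.190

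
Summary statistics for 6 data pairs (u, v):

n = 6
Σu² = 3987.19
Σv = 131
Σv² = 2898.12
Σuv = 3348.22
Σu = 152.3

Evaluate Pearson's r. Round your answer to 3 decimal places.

0.339

r = (nΣuv − ΣuΣv) / √[(nΣu² − (Σu)²)(nΣv² − (Σv)²)]
Numerator: 6×3348.22 − 152.3×131 = 138.02
Denominator: √[(23923.14 − 23195.29)(17388.72 − 17161)] = √[727.85 × 227.72] = 407.1191
r = 138.02 / 407.1191 ≈ 0.339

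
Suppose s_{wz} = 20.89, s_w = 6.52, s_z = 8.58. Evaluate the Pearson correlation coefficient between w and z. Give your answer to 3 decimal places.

0.373

r = Cov(w,z) / (s_w · s_z) = 20.89 / (6.52 × 8.58)
  = 20.89 / 55.9416 ≈ 0.373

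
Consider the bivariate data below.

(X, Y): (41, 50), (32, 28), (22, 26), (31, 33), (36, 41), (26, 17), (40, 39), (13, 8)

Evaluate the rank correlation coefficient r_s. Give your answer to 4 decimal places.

0.9286

Rank X: 8, 5, 2, 4, 6, 3, 7, 1
Rank Y: 8, 4, 3, 5, 7, 2, 6, 1
d = rank(X) − rank(Y): 0, 1, -1, -1, -1, 1, 1, 0; Σd² = 6
ρ = 1 − 6Σd² / [n(n²−1)] = 1 − 6×6 / (8×63) = 1 − 36/504 ≈ 0.9286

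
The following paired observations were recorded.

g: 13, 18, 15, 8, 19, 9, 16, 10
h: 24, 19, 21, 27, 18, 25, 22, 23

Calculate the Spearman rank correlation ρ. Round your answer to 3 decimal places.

Rank g: 4, 7, 5, 1, 8, 2, 6, 3
Rank h: 6, 2, 3, 8, 1, 7, 4, 5
d = rank(g) − rank(h): -2, 5, 2, -7, 7, -5, 2, -2; Σd² = 164
ρ = 1 − 6Σd² / [n(n²−1)] = 1 − 6×164 / (8×63) = 1 − 984/504 ≈ -0.952

-0.952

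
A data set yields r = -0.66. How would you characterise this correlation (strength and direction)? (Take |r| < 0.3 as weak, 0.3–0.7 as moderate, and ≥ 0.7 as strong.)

r = -0.66 < 0 so the relationship is negative.
|r| = 0.66, which falls in the moderate range.

moderate negative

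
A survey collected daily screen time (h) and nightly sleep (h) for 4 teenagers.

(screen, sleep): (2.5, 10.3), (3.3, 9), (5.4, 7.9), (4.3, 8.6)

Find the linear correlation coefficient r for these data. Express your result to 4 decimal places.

n = 4, Σx = 15.5, Σy = 35.8, Σx² = 64.79, Σy² = 323.46, Σxy = 135.09
nΣxy − ΣxΣy = 540.36 − 554.9 = -14.54
nΣx² − (Σx)² = 259.16 − 240.25 = 18.91; nΣy² − (Σy)² = 1293.84 − 1281.64 = 12.2
r = -14.54 / √(18.91 × 12.2) = -14.54 / 15.1889 ≈ -0.9573

-0.9573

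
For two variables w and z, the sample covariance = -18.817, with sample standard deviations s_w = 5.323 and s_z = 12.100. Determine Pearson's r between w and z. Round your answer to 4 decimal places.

-0.2922

r = Cov(w,z) / (s_w · s_z) = -18.817 / (5.323 × 12.100)
  = -18.817 / 64.4083 ≈ -0.2922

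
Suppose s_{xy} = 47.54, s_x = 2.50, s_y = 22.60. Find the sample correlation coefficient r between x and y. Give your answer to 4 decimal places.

0.8414

r = Cov(x,y) / (s_x · s_y) = 47.54 / (2.50 × 22.60)
  = 47.54 / 56.5000 ≈ 0.8414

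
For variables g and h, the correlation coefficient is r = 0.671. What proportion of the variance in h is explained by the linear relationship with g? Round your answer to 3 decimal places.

0.450

r² = (0.671)² = 0.450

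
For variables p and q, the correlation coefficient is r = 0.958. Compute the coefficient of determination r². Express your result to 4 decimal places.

0.9178

r² = (0.958)² = 0.9178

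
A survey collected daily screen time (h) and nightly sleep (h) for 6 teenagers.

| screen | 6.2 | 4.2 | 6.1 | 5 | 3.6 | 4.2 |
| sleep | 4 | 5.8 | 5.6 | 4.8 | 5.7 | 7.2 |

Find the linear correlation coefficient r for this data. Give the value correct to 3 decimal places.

-0.615

n = 6, Σx = 29.3, Σy = 33.1, Σx² = 148.89, Σy² = 188.37, Σxy = 158.08
nΣxy − ΣxΣy = 948.48 − 969.83 = -21.35
nΣx² − (Σx)² = 893.34 − 858.49 = 34.85; nΣy² − (Σy)² = 1130.22 − 1095.61 = 34.61
r = -21.35 / √(34.85 × 34.61) = -21.35 / 34.7298 ≈ -0.615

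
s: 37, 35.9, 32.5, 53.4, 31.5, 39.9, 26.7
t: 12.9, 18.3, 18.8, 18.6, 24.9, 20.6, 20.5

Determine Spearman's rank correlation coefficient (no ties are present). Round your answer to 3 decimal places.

Rank s: 5, 4, 3, 7, 2, 6, 1
Rank t: 1, 2, 4, 3, 7, 6, 5
d = rank(s) − rank(t): 4, 2, -1, 4, -5, 0, -4; Σd² = 78
ρ = 1 − 6Σd² / [n(n²−1)] = 1 − 6×78 / (7×48) = 1 − 468/336 ≈ -0.393

-0.393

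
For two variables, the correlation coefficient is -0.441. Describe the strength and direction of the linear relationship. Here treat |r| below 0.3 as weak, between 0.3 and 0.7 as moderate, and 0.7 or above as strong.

r = -0.441 < 0 so the relationship is negative.
|r| = 0.441, which falls in the moderate range.

moderate negative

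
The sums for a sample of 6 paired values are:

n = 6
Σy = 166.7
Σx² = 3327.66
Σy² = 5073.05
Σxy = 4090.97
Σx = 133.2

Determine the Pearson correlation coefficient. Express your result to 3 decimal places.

0.965

r = (nΣxy − ΣxΣy) / √[(nΣx² − (Σx)²)(nΣy² − (Σy)²)]
Numerator: 6×4090.97 − 133.2×166.7 = 2341.38
Denominator: √[(19965.96 − 17742.24)(30438.3 − 27788.89)] = √[2223.72 × 2649.41] = 2427.2507
r = 2341.38 / 2427.2507 ≈ 0.965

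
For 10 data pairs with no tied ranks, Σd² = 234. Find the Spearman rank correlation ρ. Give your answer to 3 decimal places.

ρ = 1 − 6Σd² / [n(n²−1)] = 1 − 6×234 / (10×99)
  = 1 − 1404/990 = 1 − 1.4182 ≈ -0.418

-0.418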